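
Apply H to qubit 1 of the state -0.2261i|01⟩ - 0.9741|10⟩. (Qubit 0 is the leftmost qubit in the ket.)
-0.1599i|00⟩ + 0.1599i|01⟩ - 0.6888|10⟩ - 0.6888|11⟩

H on qubit 1 mixes each pair of kets that differ only in qubit 1: amplitudes (a, b) of (|…0…⟩, |…1…⟩) become ((a + b)/√2, (a − b)/√2). Kets absent from the input have amplitude 0.
(|00⟩, |01⟩): (a, b) = (0, -0.2261i) → (-0.1599i, 0.1599i)
(|10⟩, |11⟩): (a, b) = (-0.9741, 0) → (-0.6888, -0.6888)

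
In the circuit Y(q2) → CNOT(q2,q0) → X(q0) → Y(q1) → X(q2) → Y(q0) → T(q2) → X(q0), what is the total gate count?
8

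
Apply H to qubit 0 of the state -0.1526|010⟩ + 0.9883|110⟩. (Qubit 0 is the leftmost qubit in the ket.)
0.5909|010⟩ - 0.8067|110⟩

H on qubit 0 mixes each pair of kets that differ only in qubit 0: amplitudes (a, b) of (|…0…⟩, |…1…⟩) become ((a + b)/√2, (a − b)/√2). Kets absent from the input have amplitude 0.
(|010⟩, |110⟩): (a, b) = (-0.1526, 0.9883) → (0.5909, -0.8067)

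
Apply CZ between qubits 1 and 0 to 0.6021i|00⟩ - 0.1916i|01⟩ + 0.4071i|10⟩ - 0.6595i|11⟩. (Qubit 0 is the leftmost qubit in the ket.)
0.6021i|00⟩ - 0.1916i|01⟩ + 0.4071i|10⟩ + 0.6595i|11⟩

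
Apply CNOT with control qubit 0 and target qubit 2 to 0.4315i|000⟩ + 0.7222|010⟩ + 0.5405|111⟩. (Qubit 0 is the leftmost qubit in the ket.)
0.4315i|000⟩ + 0.7222|010⟩ + 0.5405|110⟩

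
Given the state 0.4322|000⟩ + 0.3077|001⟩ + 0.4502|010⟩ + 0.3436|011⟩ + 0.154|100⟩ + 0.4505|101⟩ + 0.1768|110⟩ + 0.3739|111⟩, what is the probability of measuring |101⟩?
0.203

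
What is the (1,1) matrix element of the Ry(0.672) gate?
0.9441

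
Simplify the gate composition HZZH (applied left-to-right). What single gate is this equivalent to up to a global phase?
I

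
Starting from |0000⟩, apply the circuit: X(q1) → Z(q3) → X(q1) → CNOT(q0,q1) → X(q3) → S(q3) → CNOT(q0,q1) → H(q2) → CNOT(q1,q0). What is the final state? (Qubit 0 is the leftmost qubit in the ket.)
(1/√2)i|0001⟩ + (1/√2)i|0011⟩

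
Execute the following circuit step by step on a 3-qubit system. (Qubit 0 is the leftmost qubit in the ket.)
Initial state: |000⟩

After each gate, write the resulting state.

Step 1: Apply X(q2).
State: |001⟩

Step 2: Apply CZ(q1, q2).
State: |001⟩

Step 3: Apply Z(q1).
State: |001⟩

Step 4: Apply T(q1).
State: |001⟩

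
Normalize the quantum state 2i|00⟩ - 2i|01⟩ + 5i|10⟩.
0.3482i|00⟩ - 0.3482i|01⟩ + 0.8704i|10⟩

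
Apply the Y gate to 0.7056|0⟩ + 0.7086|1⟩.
-0.7086i|0⟩ + 0.7056i|1⟩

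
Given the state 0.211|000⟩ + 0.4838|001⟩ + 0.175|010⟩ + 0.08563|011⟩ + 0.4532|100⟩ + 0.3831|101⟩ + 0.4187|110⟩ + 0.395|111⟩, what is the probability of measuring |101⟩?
0.1468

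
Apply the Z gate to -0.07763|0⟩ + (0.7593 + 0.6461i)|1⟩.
-0.07763|0⟩ + (-0.7593 - 0.6461i)|1⟩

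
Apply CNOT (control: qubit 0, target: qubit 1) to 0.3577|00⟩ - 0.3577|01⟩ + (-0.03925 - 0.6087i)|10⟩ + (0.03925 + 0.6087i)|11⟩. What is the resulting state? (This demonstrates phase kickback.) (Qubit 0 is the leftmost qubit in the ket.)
0.3577|00⟩ - 0.3577|01⟩ + (0.03925 + 0.6087i)|10⟩ + (-0.03925 - 0.6087i)|11⟩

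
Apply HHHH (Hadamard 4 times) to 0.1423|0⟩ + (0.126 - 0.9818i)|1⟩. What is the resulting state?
0.1423|0⟩ + (0.126 - 0.9818i)|1⟩

H² = I, so an even number of Hadamards cancels: H^4 = I and the state is unchanged.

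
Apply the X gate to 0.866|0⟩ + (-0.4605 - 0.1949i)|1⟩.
(-0.4605 - 0.1949i)|0⟩ + 0.866|1⟩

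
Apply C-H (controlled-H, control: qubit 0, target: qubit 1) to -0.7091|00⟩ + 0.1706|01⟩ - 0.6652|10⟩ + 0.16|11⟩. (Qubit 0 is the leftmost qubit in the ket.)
-0.7091|00⟩ + 0.1706|01⟩ - 0.3572|10⟩ - 0.5835|11⟩

C-H leaves the control-|0⟩ kets |00⟩, |01⟩ unchanged and applies H to qubit 1 on the control-|1⟩ pair (|10⟩, |11⟩).
H = [[1/√2, 1/√2], [1/√2, -1/√2]].
With a = amp(|10⟩) = -0.6652 and b = amp(|11⟩) = 0.16:
new amp(|10⟩) = (1/√2)·a + (1/√2)·b = -0.3572
new amp(|11⟩) = (1/√2)·a + (-1/√2)·b = -0.5835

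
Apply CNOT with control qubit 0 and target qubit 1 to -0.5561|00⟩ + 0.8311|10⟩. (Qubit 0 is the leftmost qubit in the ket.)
-0.5561|00⟩ + 0.8311|11⟩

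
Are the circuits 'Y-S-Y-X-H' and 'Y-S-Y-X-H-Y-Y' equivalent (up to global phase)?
Yes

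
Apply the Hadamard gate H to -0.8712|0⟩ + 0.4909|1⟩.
-0.2689|0⟩ - 0.9632|1⟩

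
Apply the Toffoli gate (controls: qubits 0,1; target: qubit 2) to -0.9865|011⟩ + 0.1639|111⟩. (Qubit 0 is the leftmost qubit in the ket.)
-0.9865|011⟩ + 0.1639|110⟩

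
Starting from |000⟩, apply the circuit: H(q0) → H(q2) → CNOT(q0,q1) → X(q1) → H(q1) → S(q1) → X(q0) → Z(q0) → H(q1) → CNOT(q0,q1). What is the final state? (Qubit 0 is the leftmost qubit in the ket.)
(0.25 + 0.25i)|000⟩ + (0.25 + 0.25i)|001⟩ + (0.25 - 0.25i)|010⟩ + (0.25 - 0.25i)|011⟩ + (-0.25 - 0.25i)|100⟩ + (-0.25 - 0.25i)|101⟩ + (-0.25 + 0.25i)|110⟩ + (-0.25 + 0.25i)|111⟩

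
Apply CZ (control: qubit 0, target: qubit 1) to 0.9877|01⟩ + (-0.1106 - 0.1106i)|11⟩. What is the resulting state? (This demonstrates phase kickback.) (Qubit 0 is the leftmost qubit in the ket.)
0.9877|01⟩ + (0.1106 + 0.1106i)|11⟩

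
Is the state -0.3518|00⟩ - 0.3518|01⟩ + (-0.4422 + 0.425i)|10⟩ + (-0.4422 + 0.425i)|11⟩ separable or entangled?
Separable

Writing the state as a|00⟩ + b|01⟩ + c|10⟩ + d|11⟩, it is a product state iff ad − bc = 0.
Here (a, b, c, d) = (-0.3518, -0.3518, (-0.4422 + 0.425i), (-0.4422 + 0.425i)): ad − bc = (-0.3518)(-0.4422 + 0.425i) − (-0.3518)(-0.4422 + 0.425i) = 0, so the state is separable.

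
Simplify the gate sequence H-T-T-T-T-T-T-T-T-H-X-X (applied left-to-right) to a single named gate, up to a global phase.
I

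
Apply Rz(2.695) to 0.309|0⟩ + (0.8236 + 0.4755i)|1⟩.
(0.06843 - 0.3013i)|0⟩ + (-0.2813 + 0.9084i)|1⟩

Rz(2.695) = [[e^(−iθ/2), 0], [0, e^(iθ/2)]] with e^(±iθ/2) = cos(θ/2) ± i·sin(θ/2); θ = 2.695, cos(θ/2) ≈ 0.221445, sin(θ/2) ≈ 0.975173.
With a = amp(|0⟩) = 0.309 and b = amp(|1⟩) = (0.8236 + 0.4755i):
new amp(|0⟩) = (0.221445 - 0.975173i)·a = (0.06843 - 0.3013i)
new amp(|1⟩) = (0.221445 + 0.975173i)·b = (-0.2813 + 0.9084i)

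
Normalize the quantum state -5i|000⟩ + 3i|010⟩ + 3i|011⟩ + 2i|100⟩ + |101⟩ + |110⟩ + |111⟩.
-(1/√2)i|000⟩ + 0.4243i|010⟩ + 0.4243i|011⟩ + 0.2828i|100⟩ + 0.1414|101⟩ + 0.1414|110⟩ + 0.1414|111⟩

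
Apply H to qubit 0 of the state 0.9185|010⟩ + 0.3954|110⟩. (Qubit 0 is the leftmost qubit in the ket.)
0.9291|010⟩ + 0.3699|110⟩

H on qubit 0 mixes each pair of kets that differ only in qubit 0: amplitudes (a, b) of (|…0…⟩, |…1…⟩) become ((a + b)/√2, (a − b)/√2). Kets absent from the input have amplitude 0.
(|010⟩, |110⟩): (a, b) = (0.9185, 0.3954) → (0.9291, 0.3699)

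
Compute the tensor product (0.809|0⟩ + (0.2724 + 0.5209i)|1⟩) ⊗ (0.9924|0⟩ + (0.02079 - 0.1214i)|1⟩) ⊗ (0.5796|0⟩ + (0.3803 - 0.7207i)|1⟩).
0.4653|000⟩ + (0.3053 - 0.5786i)|001⟩ + (0.009748 - 0.05692i)|010⟩ + (-0.06439 - 0.04947i)|011⟩ + (0.1567 + 0.2996i)|100⟩ + (0.4754 + 0.001766i)|101⟩ + (0.03993 - 0.01289i)|110⟩ + (0.01017 - 0.05811i)|111⟩

amp(|b₁b₂…⟩) = product of the factor amplitudes for bits b₁, b₂, …; only kets whose every factor amplitude is nonzero survive.
|000⟩: (0.809)(0.9924)(0.5796) = 0.4653
|001⟩: (0.809)(0.9924)(0.3803 - 0.7207i) = (0.3053 - 0.5786i)
|010⟩: (0.809)(0.02079 - 0.1214i)(0.5796) = (0.009748 - 0.05692i)
|011⟩: (0.809)(0.02079 - 0.1214i)(0.3803 - 0.7207i) = (-0.06439 - 0.04947i)
|100⟩: (0.2724 + 0.5209i)(0.9924)(0.5796) = (0.1567 + 0.2996i)
|101⟩: (0.2724 + 0.5209i)(0.9924)(0.3803 - 0.7207i) = (0.4754 + 0.001766i)
|110⟩: (0.2724 + 0.5209i)(0.02079 - 0.1214i)(0.5796) = (0.03993 - 0.01289i)
|111⟩: (0.2724 + 0.5209i)(0.02079 - 0.1214i)(0.3803 - 0.7207i) = (0.01017 - 0.05811i)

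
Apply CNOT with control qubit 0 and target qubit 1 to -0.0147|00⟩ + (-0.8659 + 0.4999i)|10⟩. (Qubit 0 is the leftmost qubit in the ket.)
-0.0147|00⟩ + (-0.8659 + 0.4999i)|11⟩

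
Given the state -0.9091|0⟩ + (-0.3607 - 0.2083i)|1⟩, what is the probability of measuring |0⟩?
0.8265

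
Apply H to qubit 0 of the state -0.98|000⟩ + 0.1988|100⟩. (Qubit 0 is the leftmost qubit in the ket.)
-0.5524|000⟩ - 0.8335|100⟩

H on qubit 0 mixes each pair of kets that differ only in qubit 0: amplitudes (a, b) of (|…0…⟩, |…1…⟩) become ((a + b)/√2, (a − b)/√2). Kets absent from the input have amplitude 0.
(|000⟩, |100⟩): (a, b) = (-0.98, 0.1988) → (-0.5524, -0.8335)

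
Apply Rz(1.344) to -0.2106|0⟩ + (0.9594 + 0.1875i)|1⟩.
(-0.1648 + 0.1311i)|0⟩ + (0.6341 + 0.744i)|1⟩

Rz(1.344) = [[e^(−iθ/2), 0], [0, e^(iθ/2)]] with e^(±iθ/2) = cos(θ/2) ± i·sin(θ/2); θ = 1.344, cos(θ/2) ≈ 0.782578, sin(θ/2) ≈ 0.622552.
With a = amp(|0⟩) = -0.2106 and b = amp(|1⟩) = (0.9594 + 0.1875i):
new amp(|0⟩) = (0.782578 - 0.622552i)·a = (-0.1648 + 0.1311i)
new amp(|1⟩) = (0.782578 + 0.622552i)·b = (0.6341 + 0.744i)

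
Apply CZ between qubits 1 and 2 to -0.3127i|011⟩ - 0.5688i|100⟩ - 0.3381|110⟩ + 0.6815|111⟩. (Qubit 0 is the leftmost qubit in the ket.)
0.3127i|011⟩ - 0.5688i|100⟩ - 0.3381|110⟩ - 0.6815|111⟩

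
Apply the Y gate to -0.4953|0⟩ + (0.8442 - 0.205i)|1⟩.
(-0.205 - 0.8442i)|0⟩ - 0.4953i|1⟩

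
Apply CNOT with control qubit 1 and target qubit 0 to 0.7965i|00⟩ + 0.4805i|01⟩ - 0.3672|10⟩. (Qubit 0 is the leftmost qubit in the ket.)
0.7965i|00⟩ - 0.3672|10⟩ + 0.4805i|11⟩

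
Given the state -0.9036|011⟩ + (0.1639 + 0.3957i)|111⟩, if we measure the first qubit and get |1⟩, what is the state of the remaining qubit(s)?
(0.3827 + 0.9239i)|11⟩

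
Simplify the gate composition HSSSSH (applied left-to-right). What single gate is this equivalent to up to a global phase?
I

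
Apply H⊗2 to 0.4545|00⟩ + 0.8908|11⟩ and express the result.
0.6727|00⟩ - 0.2182|01⟩ - 0.2182|10⟩ + 0.6727|11⟩

H⊗2 gives amp(|y⟩) = (1/2) Σ_x (−1)^(x·y) amp(|x⟩), where x·y is the number of positions in which both x and y have a 1.
|00⟩: (0.4545 + 0.8908)/2 = 0.6727
|01⟩: (0.4545 - 0.8908)/2 = -0.2182
|10⟩: (0.4545 - 0.8908)/2 = -0.2182
|11⟩: (0.4545 + 0.8908)/2 = 0.6727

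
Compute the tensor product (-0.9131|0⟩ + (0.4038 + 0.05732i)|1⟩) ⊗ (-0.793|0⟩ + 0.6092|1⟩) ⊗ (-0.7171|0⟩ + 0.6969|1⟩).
-0.5192|000⟩ + 0.5046|001⟩ + 0.3989|010⟩ - 0.3877|011⟩ + (0.2296 + 0.0326i)|100⟩ + (-0.2232 - 0.03168i)|101⟩ + (-0.1764 - 0.02504i)|110⟩ + (0.1714 + 0.02434i)|111⟩

amp(|b₁b₂…⟩) = product of the factor amplitudes for bits b₁, b₂, …; only kets whose every factor amplitude is nonzero survive.
|000⟩: (-0.9131)(-0.793)(-0.7171) = -0.5192
|001⟩: (-0.9131)(-0.793)(0.6969) = 0.5046
|010⟩: (-0.9131)(0.6092)(-0.7171) = 0.3989
|011⟩: (-0.9131)(0.6092)(0.6969) = -0.3877
|100⟩: (0.4038 + 0.05732i)(-0.793)(-0.7171) = (0.2296 + 0.0326i)
|101⟩: (0.4038 + 0.05732i)(-0.793)(0.6969) = (-0.2232 - 0.03168i)
|110⟩: (0.4038 + 0.05732i)(0.6092)(-0.7171) = (-0.1764 - 0.02504i)
|111⟩: (0.4038 + 0.05732i)(0.6092)(0.6969) = (0.1714 + 0.02434i)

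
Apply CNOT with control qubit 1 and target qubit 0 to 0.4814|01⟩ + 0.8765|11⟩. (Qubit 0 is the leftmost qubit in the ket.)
0.8765|01⟩ + 0.4814|11⟩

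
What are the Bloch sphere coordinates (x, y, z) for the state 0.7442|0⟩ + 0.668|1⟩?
(0.9943, 0, 0.1076)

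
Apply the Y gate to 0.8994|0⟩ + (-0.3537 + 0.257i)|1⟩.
(0.257 + 0.3537i)|0⟩ + 0.8994i|1⟩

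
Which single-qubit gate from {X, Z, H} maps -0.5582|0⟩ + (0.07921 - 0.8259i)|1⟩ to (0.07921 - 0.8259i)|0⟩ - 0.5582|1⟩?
X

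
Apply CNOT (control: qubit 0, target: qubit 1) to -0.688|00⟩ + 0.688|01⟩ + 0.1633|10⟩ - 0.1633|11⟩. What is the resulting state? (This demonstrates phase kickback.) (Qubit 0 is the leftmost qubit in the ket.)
-0.688|00⟩ + 0.688|01⟩ - 0.1633|10⟩ + 0.1633|11⟩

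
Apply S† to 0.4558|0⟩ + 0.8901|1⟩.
0.4558|0⟩ - 0.8901i|1⟩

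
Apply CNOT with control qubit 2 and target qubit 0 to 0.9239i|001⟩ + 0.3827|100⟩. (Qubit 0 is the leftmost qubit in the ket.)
0.3827|100⟩ + 0.9239i|101⟩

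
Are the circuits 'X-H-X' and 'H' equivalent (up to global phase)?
No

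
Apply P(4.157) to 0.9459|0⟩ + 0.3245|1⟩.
0.9459|0⟩ + (-0.1711 - 0.2757i)|1⟩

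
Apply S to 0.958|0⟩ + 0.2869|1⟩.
0.958|0⟩ + 0.2869i|1⟩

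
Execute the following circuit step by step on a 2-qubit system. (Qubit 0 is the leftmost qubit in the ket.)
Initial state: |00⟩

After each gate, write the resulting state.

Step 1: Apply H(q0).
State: 1/√2|00⟩ + 1/√2|10⟩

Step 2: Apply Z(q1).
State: 1/√2|00⟩ + 1/√2|10⟩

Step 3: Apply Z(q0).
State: 1/√2|00⟩ - 1/√2|10⟩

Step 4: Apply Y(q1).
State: (1/√2)i|01⟩ - (1/√2)i|11⟩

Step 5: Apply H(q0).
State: i|11⟩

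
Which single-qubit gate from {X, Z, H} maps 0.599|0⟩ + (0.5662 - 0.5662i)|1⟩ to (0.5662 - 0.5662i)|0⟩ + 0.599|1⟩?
X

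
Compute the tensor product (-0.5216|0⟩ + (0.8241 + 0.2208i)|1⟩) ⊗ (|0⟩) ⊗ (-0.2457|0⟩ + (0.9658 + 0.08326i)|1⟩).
0.1282|000⟩ + (-0.5038 - 0.04343i)|001⟩ + (-0.2025 - 0.05425i)|100⟩ + (0.7775 + 0.2819i)|101⟩

amp(|b₁b₂…⟩) = product of the factor amplitudes for bits b₁, b₂, …; only kets whose every factor amplitude is nonzero survive.
|000⟩: (-0.5216)(1)(-0.2457) = 0.1282
|001⟩: (-0.5216)(1)(0.9658 + 0.08326i) = (-0.5038 - 0.04343i)
|100⟩: (0.8241 + 0.2208i)(1)(-0.2457) = (-0.2025 - 0.05425i)
|101⟩: (0.8241 + 0.2208i)(1)(0.9658 + 0.08326i) = (0.7775 + 0.2819i)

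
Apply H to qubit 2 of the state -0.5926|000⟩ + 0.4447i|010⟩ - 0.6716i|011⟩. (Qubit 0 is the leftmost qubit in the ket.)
-0.419|000⟩ - 0.419|001⟩ - 0.1604i|010⟩ + 0.7893i|011⟩

H on qubit 2 mixes each pair of kets that differ only in qubit 2: amplitudes (a, b) of (|…0…⟩, |…1…⟩) become ((a + b)/√2, (a − b)/√2). Kets absent from the input have amplitude 0.
(|000⟩, |001⟩): (a, b) = (-0.5926, 0) → (-0.419, -0.419)
(|010⟩, |011⟩): (a, b) = (0.4447i, -0.6716i) → (-0.1604i, 0.7893i)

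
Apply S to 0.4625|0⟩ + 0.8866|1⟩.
0.4625|0⟩ + 0.8866i|1⟩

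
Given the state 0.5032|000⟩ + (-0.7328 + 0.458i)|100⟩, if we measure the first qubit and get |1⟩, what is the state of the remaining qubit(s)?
(-0.848 + 0.53i)|00⟩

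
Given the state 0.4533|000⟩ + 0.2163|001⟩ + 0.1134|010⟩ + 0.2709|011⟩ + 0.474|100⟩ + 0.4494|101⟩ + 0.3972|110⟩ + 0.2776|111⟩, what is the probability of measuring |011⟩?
0.07339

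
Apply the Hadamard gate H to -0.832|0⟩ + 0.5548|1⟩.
-0.196|0⟩ - 0.9806|1⟩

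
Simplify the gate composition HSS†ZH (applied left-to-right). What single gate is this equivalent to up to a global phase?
X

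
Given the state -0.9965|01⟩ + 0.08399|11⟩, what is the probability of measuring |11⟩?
0.007054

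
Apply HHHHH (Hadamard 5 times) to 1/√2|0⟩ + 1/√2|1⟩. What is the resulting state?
|0⟩

H² = I, so H^5 = H: a single Hadamard. With (a, b) = (1/√2, 1/√2), H gives ((a + b)/√2, (a − b)/√2) = (1, 0).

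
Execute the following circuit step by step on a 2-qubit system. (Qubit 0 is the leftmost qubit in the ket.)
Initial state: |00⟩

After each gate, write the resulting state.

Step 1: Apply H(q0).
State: 1/√2|00⟩ + 1/√2|10⟩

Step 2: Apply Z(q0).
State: 1/√2|00⟩ - 1/√2|10⟩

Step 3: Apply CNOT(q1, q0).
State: 1/√2|00⟩ - 1/√2|10⟩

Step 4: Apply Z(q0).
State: 1/√2|00⟩ + 1/√2|10⟩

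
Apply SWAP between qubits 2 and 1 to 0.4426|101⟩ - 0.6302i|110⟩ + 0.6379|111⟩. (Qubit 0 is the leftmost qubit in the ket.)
-0.6302i|101⟩ + 0.4426|110⟩ + 0.6379|111⟩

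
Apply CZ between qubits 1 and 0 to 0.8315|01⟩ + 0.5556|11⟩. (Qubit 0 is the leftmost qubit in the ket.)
0.8315|01⟩ - 0.5556|11⟩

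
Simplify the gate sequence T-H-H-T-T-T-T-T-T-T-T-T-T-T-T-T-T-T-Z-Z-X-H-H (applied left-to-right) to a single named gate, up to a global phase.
X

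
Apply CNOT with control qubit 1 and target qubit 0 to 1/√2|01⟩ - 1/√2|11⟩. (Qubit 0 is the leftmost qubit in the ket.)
-1/√2|01⟩ + 1/√2|11⟩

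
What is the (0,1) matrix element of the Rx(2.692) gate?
-0.9748i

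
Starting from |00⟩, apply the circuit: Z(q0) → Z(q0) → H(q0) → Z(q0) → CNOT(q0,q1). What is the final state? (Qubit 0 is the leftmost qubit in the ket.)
1/√2|00⟩ - 1/√2|11⟩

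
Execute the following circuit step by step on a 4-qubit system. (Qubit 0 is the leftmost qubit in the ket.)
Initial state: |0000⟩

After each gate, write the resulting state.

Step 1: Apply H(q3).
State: 1/√2|0000⟩ + 1/√2|0001⟩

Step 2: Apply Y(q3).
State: -(1/√2)i|0000⟩ + (1/√2)i|0001⟩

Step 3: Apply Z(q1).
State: -(1/√2)i|0000⟩ + (1/√2)i|0001⟩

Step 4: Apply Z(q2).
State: -(1/√2)i|0000⟩ + (1/√2)i|0001⟩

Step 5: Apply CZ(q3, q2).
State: -(1/√2)i|0000⟩ + (1/√2)i|0001⟩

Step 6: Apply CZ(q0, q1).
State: -(1/√2)i|0000⟩ + (1/√2)i|0001⟩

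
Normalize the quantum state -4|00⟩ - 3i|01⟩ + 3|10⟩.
-0.686|00⟩ - 0.5145i|01⟩ + 0.5145|10⟩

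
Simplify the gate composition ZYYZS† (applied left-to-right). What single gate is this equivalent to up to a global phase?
S†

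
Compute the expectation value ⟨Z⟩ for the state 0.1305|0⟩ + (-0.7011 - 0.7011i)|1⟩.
-0.9661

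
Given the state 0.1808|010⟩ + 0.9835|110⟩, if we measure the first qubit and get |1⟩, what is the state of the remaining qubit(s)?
|10⟩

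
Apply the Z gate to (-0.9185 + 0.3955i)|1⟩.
(0.9185 - 0.3955i)|1⟩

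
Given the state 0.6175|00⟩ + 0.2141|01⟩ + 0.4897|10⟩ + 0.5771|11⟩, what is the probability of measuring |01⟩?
0.04584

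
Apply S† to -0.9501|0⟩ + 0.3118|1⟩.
-0.9501|0⟩ - 0.3118i|1⟩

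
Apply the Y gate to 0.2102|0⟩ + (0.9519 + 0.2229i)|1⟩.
(0.2229 - 0.9519i)|0⟩ + 0.2102i|1⟩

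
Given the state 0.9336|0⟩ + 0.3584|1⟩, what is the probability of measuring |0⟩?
0.8716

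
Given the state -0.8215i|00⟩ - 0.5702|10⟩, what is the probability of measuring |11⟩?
0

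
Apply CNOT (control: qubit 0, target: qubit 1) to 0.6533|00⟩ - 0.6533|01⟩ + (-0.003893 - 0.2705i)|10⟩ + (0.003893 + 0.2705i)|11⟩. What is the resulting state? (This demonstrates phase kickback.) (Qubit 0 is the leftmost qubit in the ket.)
0.6533|00⟩ - 0.6533|01⟩ + (0.003893 + 0.2705i)|10⟩ + (-0.003893 - 0.2705i)|11⟩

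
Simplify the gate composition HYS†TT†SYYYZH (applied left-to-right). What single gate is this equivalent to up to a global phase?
X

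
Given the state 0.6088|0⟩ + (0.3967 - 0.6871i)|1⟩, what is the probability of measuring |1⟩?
0.6295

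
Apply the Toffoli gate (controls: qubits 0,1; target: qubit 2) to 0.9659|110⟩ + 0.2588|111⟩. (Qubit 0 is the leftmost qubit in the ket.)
0.2588|110⟩ + 0.9659|111⟩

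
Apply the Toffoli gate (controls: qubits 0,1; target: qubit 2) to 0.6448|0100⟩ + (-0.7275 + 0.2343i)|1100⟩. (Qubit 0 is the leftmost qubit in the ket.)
0.6448|0100⟩ + (-0.7275 + 0.2343i)|1110⟩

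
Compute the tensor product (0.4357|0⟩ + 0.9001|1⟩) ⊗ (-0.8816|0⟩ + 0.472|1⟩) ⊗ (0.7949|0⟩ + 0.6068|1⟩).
-0.3053|000⟩ - 0.2331|001⟩ + 0.1635|010⟩ + 0.1248|011⟩ - 0.6308|100⟩ - 0.4815|101⟩ + 0.3377|110⟩ + 0.2578|111⟩

amp(|b₁b₂…⟩) = product of the factor amplitudes for bits b₁, b₂, …; only kets whose every factor amplitude is nonzero survive.
|000⟩: (0.4357)(-0.8816)(0.7949) = -0.3053
|001⟩: (0.4357)(-0.8816)(0.6068) = -0.2331
|010⟩: (0.4357)(0.472)(0.7949) = 0.1635
|011⟩: (0.4357)(0.472)(0.6068) = 0.1248
|100⟩: (0.9001)(-0.8816)(0.7949) = -0.6308
|101⟩: (0.9001)(-0.8816)(0.6068) = -0.4815
|110⟩: (0.9001)(0.472)(0.7949) = 0.3377
|111⟩: (0.9001)(0.472)(0.6068) = 0.2578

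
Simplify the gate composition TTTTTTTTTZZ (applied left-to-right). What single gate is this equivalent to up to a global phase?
T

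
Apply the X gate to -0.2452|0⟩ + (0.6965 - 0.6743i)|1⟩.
(0.6965 - 0.6743i)|0⟩ - 0.2452|1⟩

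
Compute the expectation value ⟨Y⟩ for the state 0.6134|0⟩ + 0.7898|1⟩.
0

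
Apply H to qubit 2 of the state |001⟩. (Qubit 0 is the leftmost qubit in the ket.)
1/√2|000⟩ - 1/√2|001⟩

H on qubit 2 mixes each pair of kets that differ only in qubit 2: amplitudes (a, b) of (|…0…⟩, |…1…⟩) become ((a + b)/√2, (a − b)/√2). Kets absent from the input have amplitude 0.
(|000⟩, |001⟩): (a, b) = (0, 1) → (1/√2, -1/√2)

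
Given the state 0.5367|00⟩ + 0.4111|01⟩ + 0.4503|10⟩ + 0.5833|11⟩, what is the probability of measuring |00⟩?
0.288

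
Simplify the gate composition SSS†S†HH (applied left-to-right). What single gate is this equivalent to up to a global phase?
I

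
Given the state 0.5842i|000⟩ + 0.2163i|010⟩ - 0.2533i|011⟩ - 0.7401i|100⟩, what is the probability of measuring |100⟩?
0.5477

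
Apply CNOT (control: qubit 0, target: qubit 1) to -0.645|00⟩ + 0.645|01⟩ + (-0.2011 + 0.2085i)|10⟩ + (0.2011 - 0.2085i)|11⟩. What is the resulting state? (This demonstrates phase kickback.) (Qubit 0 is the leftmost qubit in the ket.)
-0.645|00⟩ + 0.645|01⟩ + (0.2011 - 0.2085i)|10⟩ + (-0.2011 + 0.2085i)|11⟩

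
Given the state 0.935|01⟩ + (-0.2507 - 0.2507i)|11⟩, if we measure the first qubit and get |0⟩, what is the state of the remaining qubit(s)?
|1⟩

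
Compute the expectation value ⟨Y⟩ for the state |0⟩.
0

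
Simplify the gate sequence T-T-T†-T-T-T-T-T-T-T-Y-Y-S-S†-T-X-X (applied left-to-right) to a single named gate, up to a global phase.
T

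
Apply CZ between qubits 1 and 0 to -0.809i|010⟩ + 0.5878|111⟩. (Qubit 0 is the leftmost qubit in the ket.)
-0.809i|010⟩ - 0.5878|111⟩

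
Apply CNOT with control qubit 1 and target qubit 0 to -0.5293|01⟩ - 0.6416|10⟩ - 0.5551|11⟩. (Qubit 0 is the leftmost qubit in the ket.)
-0.5551|01⟩ - 0.6416|10⟩ - 0.5293|11⟩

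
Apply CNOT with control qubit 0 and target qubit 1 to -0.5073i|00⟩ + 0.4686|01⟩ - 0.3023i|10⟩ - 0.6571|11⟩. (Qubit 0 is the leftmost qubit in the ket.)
-0.5073i|00⟩ + 0.4686|01⟩ - 0.6571|10⟩ - 0.3023i|11⟩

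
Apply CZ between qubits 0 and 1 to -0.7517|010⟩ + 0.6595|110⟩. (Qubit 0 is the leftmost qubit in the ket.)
-0.7517|010⟩ - 0.6595|110⟩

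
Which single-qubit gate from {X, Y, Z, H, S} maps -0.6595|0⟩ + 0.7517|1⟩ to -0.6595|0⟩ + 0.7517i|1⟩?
S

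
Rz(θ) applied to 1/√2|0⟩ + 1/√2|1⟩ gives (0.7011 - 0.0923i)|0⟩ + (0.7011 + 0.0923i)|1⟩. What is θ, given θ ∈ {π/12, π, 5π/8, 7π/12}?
π/12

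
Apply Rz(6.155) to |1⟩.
(-0.9979 + 0.06405i)|1⟩

Rz(6.155) = [[e^(−iθ/2), 0], [0, e^(iθ/2)]] with e^(±iθ/2) = cos(θ/2) ± i·sin(θ/2); θ = 6.155, cos(θ/2) ≈ -0.997947, sin(θ/2) ≈ 0.0640488.
With a = amp(|0⟩) = 0 and b = amp(|1⟩) = 1:
new amp(|0⟩) = (-0.997947 - 0.0640488i)·a = 0
new amp(|1⟩) = (-0.997947 + 0.0640488i)·b = (-0.9979 + 0.06405i)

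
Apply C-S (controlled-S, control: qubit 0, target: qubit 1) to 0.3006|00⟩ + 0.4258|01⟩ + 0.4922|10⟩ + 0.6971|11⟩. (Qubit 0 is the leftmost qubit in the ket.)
0.3006|00⟩ + 0.4258|01⟩ + 0.4922|10⟩ + 0.6971i|11⟩

C-S leaves the control-|0⟩ kets |00⟩, |01⟩ unchanged and applies S to qubit 1 on the control-|1⟩ pair (|10⟩, |11⟩).
S = [[1, 0], [0, i]].
With a = amp(|10⟩) = 0.4922 and b = amp(|11⟩) = 0.6971:
new amp(|10⟩) = (1)·a = 0.4922
new amp(|11⟩) = (i)·b = 0.6971i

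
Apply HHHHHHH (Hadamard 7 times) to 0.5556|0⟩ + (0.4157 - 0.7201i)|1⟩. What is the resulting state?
(0.6868 - 0.5092i)|0⟩ + (0.09892 + 0.5092i)|1⟩

H² = I, so H^7 = H: a single Hadamard. With (a, b) = (0.5556, (0.4157 - 0.7201i)), H gives ((a + b)/√2, (a − b)/√2) = ((0.6868 - 0.5092i), (0.09892 + 0.5092i)).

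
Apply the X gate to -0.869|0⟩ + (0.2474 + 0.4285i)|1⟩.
(0.2474 + 0.4285i)|0⟩ - 0.869|1⟩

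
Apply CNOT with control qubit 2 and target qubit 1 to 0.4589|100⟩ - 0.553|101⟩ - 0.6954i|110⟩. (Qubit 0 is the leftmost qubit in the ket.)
0.4589|100⟩ - 0.6954i|110⟩ - 0.553|111⟩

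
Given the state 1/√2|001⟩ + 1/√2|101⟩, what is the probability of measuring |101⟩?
1/2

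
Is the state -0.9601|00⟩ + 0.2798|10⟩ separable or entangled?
Separable

Writing the state as a|00⟩ + b|01⟩ + c|10⟩ + d|11⟩, it is a product state iff ad − bc = 0.
Here (a, b, c, d) = (-0.9601, 0, 0.2798, 0): ad − bc = (-0.9601)(0) − (0)(0.2798) = 0, so the state is separable.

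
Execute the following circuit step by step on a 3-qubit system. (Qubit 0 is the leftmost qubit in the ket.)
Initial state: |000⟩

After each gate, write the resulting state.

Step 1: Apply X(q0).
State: |100⟩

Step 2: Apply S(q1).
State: |100⟩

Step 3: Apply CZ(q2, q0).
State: |100⟩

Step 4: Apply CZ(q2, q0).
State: |100⟩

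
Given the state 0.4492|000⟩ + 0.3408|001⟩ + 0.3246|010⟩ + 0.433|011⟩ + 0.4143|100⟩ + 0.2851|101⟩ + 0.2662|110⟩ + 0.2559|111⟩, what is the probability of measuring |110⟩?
0.07086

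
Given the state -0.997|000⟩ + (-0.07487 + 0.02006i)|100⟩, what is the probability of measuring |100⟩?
0.006008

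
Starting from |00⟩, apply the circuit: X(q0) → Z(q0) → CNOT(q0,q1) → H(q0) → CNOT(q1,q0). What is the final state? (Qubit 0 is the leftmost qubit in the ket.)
1/√2|01⟩ - 1/√2|11⟩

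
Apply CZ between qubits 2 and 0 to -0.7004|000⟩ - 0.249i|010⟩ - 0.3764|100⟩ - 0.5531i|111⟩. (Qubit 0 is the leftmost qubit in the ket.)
-0.7004|000⟩ - 0.249i|010⟩ - 0.3764|100⟩ + 0.5531i|111⟩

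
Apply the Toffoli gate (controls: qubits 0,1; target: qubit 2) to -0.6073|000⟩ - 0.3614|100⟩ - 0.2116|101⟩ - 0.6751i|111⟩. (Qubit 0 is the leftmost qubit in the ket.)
-0.6073|000⟩ - 0.3614|100⟩ - 0.2116|101⟩ - 0.6751i|110⟩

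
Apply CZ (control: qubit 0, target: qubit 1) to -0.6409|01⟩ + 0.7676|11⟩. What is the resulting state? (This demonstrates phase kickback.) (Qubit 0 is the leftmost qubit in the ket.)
-0.6409|01⟩ - 0.7676|11⟩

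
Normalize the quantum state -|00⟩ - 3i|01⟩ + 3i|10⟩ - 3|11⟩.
-0.189|00⟩ - 0.5669i|01⟩ + 0.5669i|10⟩ - 0.5669|11⟩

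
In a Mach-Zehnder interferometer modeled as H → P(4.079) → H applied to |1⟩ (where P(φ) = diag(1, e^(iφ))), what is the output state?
(0.7959 + 0.403i)|0⟩ + (0.2041 - 0.403i)|1⟩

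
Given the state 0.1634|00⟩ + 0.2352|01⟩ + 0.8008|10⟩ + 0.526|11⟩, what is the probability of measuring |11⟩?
0.2767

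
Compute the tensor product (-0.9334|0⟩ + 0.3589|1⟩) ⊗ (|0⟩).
-0.9334|00⟩ + 0.3589|10⟩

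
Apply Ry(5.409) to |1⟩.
-0.4233|0⟩ - 0.906|1⟩

Ry(5.409) = [[cos(θ/2), −sin(θ/2)], [sin(θ/2), cos(θ/2)]]; θ = 5.409, cos(θ/2) ≈ -0.905986, sin(θ/2) ≈ 0.423307.
With a = amp(|0⟩) = 0 and b = amp(|1⟩) = 1:
new amp(|0⟩) = (-0.905986)·a + (-0.423307)·b = -0.4233
new amp(|1⟩) = (0.423307)·a + (-0.905986)·b = -0.906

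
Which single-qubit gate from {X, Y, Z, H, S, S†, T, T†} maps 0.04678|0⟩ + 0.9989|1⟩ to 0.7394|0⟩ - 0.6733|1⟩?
H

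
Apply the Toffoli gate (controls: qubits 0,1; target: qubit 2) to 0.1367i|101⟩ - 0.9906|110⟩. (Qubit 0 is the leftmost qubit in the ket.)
0.1367i|101⟩ - 0.9906|111⟩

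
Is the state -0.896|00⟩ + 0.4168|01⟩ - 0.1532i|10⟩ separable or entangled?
Entangled

Writing the state as a|00⟩ + b|01⟩ + c|10⟩ + d|11⟩, it is a product state iff ad − bc = 0.
Here (a, b, c, d) = (-0.896, 0.4168, -0.1532i, 0): ad − bc = (-0.896)(0) − (0.4168)(-0.1532i) = 0.06385i ≠ 0, so the state is entangled.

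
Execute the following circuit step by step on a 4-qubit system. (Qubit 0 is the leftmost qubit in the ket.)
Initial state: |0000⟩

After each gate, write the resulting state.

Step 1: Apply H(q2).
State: 1/√2|0000⟩ + 1/√2|0010⟩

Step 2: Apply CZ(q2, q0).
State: 1/√2|0000⟩ + 1/√2|0010⟩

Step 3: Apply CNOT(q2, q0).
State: 1/√2|0000⟩ + 1/√2|1010⟩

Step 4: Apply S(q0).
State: 1/√2|0000⟩ + (1/√2)i|1010⟩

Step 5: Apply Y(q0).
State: 1/√2|0010⟩ + (1/√2)i|1000⟩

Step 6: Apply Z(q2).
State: -1/√2|0010⟩ + (1/√2)i|1000⟩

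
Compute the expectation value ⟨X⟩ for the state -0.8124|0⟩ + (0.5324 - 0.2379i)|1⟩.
-0.865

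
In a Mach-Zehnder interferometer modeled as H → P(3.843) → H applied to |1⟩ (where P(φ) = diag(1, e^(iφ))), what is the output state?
(0.882 + 0.3226i)|0⟩ + (0.118 - 0.3226i)|1⟩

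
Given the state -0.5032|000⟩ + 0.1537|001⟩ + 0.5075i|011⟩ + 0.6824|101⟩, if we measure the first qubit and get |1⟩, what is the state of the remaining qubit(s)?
|01⟩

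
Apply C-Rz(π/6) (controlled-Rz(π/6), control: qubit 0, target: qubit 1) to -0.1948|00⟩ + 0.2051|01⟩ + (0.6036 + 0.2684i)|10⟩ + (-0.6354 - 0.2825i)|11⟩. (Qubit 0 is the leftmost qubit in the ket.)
-0.1948|00⟩ + 0.2051|01⟩ + (0.6525 + 0.103i)|10⟩ + (-0.5406 - 0.4373i)|11⟩

C-Rz(π/6) leaves the control-|0⟩ kets |00⟩, |01⟩ unchanged and applies Rz(π/6) to qubit 1 on the control-|1⟩ pair (|10⟩, |11⟩).
Rz(π/6) = [[e^(−iθ/2), 0], [0, e^(iθ/2)]] with e^(±iθ/2) = cos(θ/2) ± i·sin(θ/2); θ = π/6, cos(θ/2) ≈ 0.965926, sin(θ/2) ≈ 0.258819.
With a = amp(|10⟩) = (0.6036 + 0.2684i) and b = amp(|11⟩) = (-0.6354 - 0.2825i):
new amp(|10⟩) = (0.965926 - 0.258819i)·a = (0.6525 + 0.103i)
new amp(|11⟩) = (0.965926 + 0.258819i)·b = (-0.5406 - 0.4373i)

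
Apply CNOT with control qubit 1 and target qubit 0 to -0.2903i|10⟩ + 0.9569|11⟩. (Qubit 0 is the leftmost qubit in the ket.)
0.9569|01⟩ - 0.2903i|10⟩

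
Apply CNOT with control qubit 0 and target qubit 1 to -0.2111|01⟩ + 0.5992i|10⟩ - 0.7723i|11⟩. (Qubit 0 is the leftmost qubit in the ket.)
-0.2111|01⟩ - 0.7723i|10⟩ + 0.5992i|11⟩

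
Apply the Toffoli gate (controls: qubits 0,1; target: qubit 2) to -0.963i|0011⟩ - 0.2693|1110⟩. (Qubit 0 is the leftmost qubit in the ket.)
-0.963i|0011⟩ - 0.2693|1100⟩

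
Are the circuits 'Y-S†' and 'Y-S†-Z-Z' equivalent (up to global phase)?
Yes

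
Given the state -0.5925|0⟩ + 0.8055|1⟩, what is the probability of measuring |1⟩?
0.6488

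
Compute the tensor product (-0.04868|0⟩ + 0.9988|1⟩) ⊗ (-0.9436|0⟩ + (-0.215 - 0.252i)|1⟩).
0.04593|00⟩ + (0.01047 + 0.01227i)|01⟩ - 0.9425|10⟩ + (-0.2147 - 0.2517i)|11⟩

amp(|b₁b₂…⟩) = product of the factor amplitudes for bits b₁, b₂, …; only kets whose every factor amplitude is nonzero survive.
|00⟩: (-0.04868)(-0.9436) = 0.04593
|01⟩: (-0.04868)(-0.215 - 0.252i) = (0.01047 + 0.01227i)
|10⟩: (0.9988)(-0.9436) = -0.9425
|11⟩: (0.9988)(-0.215 - 0.252i) = (-0.2147 - 0.2517i)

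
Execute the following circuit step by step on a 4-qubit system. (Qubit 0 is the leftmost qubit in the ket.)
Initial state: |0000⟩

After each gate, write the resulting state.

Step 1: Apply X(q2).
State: |0010⟩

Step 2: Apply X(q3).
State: |0011⟩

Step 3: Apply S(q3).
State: i|0011⟩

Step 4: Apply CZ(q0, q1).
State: i|0011⟩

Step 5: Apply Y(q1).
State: -|0111⟩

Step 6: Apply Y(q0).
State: -i|1111⟩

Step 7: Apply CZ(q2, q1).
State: i|1111⟩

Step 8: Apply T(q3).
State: (-1/√2 + (1/√2)i)|1111⟩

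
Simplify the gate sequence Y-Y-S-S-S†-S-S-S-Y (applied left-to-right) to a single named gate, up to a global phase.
Y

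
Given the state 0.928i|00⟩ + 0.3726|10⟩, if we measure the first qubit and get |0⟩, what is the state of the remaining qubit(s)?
i|0⟩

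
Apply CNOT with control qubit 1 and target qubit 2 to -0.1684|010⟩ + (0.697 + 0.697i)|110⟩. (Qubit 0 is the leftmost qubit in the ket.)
-0.1684|011⟩ + (0.697 + 0.697i)|111⟩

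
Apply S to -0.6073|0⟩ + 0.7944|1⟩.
-0.6073|0⟩ + 0.7944i|1⟩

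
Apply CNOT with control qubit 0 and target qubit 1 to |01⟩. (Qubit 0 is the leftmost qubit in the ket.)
|01⟩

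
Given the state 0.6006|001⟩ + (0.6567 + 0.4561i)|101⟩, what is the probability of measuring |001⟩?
0.3607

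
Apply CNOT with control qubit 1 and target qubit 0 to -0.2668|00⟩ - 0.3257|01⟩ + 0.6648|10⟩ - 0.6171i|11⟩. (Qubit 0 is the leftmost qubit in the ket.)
-0.2668|00⟩ - 0.6171i|01⟩ + 0.6648|10⟩ - 0.3257|11⟩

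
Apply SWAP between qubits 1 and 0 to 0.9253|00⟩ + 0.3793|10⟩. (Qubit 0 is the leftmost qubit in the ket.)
0.9253|00⟩ + 0.3793|01⟩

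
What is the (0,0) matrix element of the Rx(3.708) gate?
-0.2794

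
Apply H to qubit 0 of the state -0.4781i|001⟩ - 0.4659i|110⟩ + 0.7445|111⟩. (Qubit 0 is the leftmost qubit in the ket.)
-0.3381i|001⟩ - 0.3294i|010⟩ + 0.5264|011⟩ - 0.3381i|101⟩ + 0.3294i|110⟩ - 0.5264|111⟩

H on qubit 0 mixes each pair of kets that differ only in qubit 0: amplitudes (a, b) of (|…0…⟩, |…1…⟩) become ((a + b)/√2, (a − b)/√2). Kets absent from the input have amplitude 0.
(|001⟩, |101⟩): (a, b) = (-0.4781i, 0) → (-0.3381i, -0.3381i)
(|010⟩, |110⟩): (a, b) = (0, -0.4659i) → (-0.3294i, 0.3294i)
(|011⟩, |111⟩): (a, b) = (0, 0.7445) → (0.5264, -0.5264)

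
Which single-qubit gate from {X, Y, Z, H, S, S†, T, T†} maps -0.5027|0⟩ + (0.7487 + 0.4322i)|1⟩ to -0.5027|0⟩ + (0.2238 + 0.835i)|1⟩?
T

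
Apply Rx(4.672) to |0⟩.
-0.6927|0⟩ - 0.7212i|1⟩

Rx(4.672) = [[cos(θ/2), −i·sin(θ/2)], [−i·sin(θ/2), cos(θ/2)]]; θ = 4.672, cos(θ/2) ≈ -0.692684, sin(θ/2) ≈ 0.721241.
With a = amp(|0⟩) = 1 and b = amp(|1⟩) = 0:
new amp(|0⟩) = (-0.692684)·a + (-0.721241i)·b = -0.6927
new amp(|1⟩) = (-0.721241i)·a + (-0.692684)·b = -0.7212i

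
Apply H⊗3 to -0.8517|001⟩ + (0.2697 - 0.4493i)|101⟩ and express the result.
(-0.2058 - 0.1589i)|000⟩ + (0.2058 + 0.1589i)|001⟩ + (-0.2058 - 0.1589i)|010⟩ + (0.2058 + 0.1589i)|011⟩ + (-0.3965 + 0.1589i)|100⟩ + (0.3965 - 0.1589i)|101⟩ + (-0.3965 + 0.1589i)|110⟩ + (0.3965 - 0.1589i)|111⟩

H⊗3 gives amp(|y⟩) = (1/2√2) Σ_x (−1)^(x·y) amp(|x⟩), where x·y is the number of positions in which both x and y have a 1.
|000⟩: (-0.8517 + (0.2697 - 0.4493i))/(2√2) = (-0.2058 - 0.1589i)
|001⟩: (0.8517 - (0.2697 - 0.4493i))/(2√2) = (0.2058 + 0.1589i)
|010⟩: (-0.8517 + (0.2697 - 0.4493i))/(2√2) = (-0.2058 - 0.1589i)
|011⟩: (0.8517 - (0.2697 - 0.4493i))/(2√2) = (0.2058 + 0.1589i)
|100⟩: (-0.8517 - (0.2697 - 0.4493i))/(2√2) = (-0.3965 + 0.1589i)
|101⟩: (0.8517 + (0.2697 - 0.4493i))/(2√2) = (0.3965 - 0.1589i)
|110⟩: (-0.8517 - (0.2697 - 0.4493i))/(2√2) = (-0.3965 + 0.1589i)
|111⟩: (0.8517 + (0.2697 - 0.4493i))/(2√2) = (0.3965 - 0.1589i)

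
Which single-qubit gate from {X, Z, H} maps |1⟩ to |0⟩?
X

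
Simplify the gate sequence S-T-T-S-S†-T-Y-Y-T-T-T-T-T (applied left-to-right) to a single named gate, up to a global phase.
S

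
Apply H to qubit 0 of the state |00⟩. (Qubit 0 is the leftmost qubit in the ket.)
1/√2|00⟩ + 1/√2|10⟩

H on qubit 0 mixes each pair of kets that differ only in qubit 0: amplitudes (a, b) of (|…0…⟩, |…1…⟩) become ((a + b)/√2, (a − b)/√2). Kets absent from the input have amplitude 0.
(|00⟩, |10⟩): (a, b) = (1, 0) → (1/√2, 1/√2)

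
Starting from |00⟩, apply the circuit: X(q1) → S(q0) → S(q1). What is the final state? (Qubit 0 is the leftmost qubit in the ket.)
i|01⟩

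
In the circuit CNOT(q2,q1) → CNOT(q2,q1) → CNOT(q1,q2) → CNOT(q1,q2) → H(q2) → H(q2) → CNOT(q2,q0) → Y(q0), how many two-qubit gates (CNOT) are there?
5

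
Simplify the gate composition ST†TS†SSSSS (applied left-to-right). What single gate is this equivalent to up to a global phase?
S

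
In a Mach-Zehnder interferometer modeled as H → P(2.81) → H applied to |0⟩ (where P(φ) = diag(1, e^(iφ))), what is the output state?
(0.02724 + 0.1628i)|0⟩ + (0.9728 - 0.1628i)|1⟩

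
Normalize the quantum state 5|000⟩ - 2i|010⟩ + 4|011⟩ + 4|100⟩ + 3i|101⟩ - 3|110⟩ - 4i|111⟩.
0.513|000⟩ - 0.2052i|010⟩ + 0.4104|011⟩ + 0.4104|100⟩ + 0.3078i|101⟩ - 0.3078|110⟩ - 0.4104i|111⟩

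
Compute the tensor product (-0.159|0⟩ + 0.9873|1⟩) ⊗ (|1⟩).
-0.159|01⟩ + 0.9873|11⟩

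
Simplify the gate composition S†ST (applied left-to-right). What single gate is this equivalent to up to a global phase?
T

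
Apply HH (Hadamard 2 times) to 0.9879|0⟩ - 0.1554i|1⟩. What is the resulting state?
0.9879|0⟩ - 0.1554i|1⟩

H² = I, so an even number of Hadamards cancels: H^2 = I and the state is unchanged.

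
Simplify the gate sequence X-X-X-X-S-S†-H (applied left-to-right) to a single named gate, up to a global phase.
H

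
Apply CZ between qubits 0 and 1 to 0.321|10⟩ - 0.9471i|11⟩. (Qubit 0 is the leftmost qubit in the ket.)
0.321|10⟩ + 0.9471i|11⟩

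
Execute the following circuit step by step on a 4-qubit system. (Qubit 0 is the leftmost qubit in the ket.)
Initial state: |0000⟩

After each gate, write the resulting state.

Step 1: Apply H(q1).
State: 1/√2|0000⟩ + 1/√2|0100⟩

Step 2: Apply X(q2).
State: 1/√2|0010⟩ + 1/√2|0110⟩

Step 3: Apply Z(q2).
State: -1/√2|0010⟩ - 1/√2|0110⟩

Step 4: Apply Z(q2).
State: 1/√2|0010⟩ + 1/√2|0110⟩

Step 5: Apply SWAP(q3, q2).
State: 1/√2|0001⟩ + 1/√2|0101⟩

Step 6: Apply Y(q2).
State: (1/√2)i|0011⟩ + (1/√2)i|0111⟩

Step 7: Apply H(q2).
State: (1/2)i|0001⟩ - (1/2)i|0011⟩ + (1/2)i|0101⟩ - (1/2)i|0111⟩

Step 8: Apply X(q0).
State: (1/2)i|1001⟩ - (1/2)i|1011⟩ + (1/2)i|1101⟩ - (1/2)i|1111⟩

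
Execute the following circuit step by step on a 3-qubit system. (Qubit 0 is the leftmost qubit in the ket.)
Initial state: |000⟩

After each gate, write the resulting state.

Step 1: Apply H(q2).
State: 1/√2|000⟩ + 1/√2|001⟩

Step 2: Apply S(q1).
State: 1/√2|000⟩ + 1/√2|001⟩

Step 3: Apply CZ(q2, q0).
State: 1/√2|000⟩ + 1/√2|001⟩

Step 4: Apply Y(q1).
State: (1/√2)i|010⟩ + (1/√2)i|011⟩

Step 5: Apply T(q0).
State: (1/√2)i|010⟩ + (1/√2)i|011⟩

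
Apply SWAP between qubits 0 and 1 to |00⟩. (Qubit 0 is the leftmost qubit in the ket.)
|00⟩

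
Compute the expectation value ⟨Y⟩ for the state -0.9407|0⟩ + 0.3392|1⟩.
0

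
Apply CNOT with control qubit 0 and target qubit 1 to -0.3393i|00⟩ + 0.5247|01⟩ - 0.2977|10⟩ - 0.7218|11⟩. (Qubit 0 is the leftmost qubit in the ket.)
-0.3393i|00⟩ + 0.5247|01⟩ - 0.7218|10⟩ - 0.2977|11⟩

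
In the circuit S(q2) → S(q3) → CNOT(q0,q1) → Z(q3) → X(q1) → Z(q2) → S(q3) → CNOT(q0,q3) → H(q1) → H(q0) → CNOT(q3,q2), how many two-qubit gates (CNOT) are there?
3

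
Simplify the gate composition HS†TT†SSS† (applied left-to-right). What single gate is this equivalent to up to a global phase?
H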